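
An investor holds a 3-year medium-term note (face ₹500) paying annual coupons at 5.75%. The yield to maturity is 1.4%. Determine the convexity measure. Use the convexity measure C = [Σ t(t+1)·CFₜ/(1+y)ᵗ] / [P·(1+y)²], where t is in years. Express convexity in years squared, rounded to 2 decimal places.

With y = 0.014:
  t   CF        PV=CF/(1+0.014)^t    t·PV        t(t+1)·PV
  1        28.75        28.3531        28.3531          56.7061
  2        28.75        27.9616        55.9232         167.7696
  3       528.75       507.1501     1,521.4503       6,085.8012
  Σ                    563.4648     1,605.7265       6,310.2769
P = 563.4648.
Convexity = Σ t(t+1)·PV / [P·(1+y)²] = 6,310.2769 / (563.4648 × 1.028196) = 10.89195.

10.89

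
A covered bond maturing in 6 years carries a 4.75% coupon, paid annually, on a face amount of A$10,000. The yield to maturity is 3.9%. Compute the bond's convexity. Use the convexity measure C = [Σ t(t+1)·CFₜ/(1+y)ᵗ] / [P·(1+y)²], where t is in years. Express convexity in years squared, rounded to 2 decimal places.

With y = 0.039:
  t   CF        PV=CF/(1+0.039)^t    t·PV        t(t+1)·PV
  1       475.00       457.1704       457.1704         914.3407
  2       475.00       440.0100       880.0199       2,640.0598
  3       475.00       423.4937     1,270.4811       5,081.9246
  4       475.00       407.5974     1,630.3897       8,151.9483
  5       475.00       392.2978     1,961.4890      11,768.9340
  6    10,475.00     8,326.4666    49,958.7998     349,711.5988
  Σ                 10,447.0359    56,158.3499     378,268.8061
P = 10,447.0359.
Convexity = Σ t(t+1)·PV / [P·(1+y)²] = 378,268.8061 / (10,447.0359 × 1.079521) = 33.54103.

33.54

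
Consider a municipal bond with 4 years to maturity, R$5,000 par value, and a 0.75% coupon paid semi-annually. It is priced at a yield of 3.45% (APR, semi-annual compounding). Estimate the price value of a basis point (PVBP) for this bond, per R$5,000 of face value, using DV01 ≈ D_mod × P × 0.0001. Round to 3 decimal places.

R$1.745

Periodic yield y = 0.01725.
  t   CF        PV=CF/(1+0.01725)^t    t·PV
  1        18.75        18.4320        18.4320
  2        18.75        18.1195        36.2390
  3        18.75        17.8122        53.4367
  4        18.75        17.5102        70.0407
  5        18.75        17.2132        86.0662
  6        18.75        16.9214       101.5281
  7        18.75        16.6344       116.4409
  8     5,018.75     4,376.9741    35,015.7926
  Σ                  4,499.6170    35,497.9762
P = 4,499.6170; D_Mac = 7.88911 half-year periods = 3.94456 yrs; D_mod = 3.87767 yrs.
DV01 ≈ 3.87767 × 4,499.6170 × 0.0001 = 1.744801.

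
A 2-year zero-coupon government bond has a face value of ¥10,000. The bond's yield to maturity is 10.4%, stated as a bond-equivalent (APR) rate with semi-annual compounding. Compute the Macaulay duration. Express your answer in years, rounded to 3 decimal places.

A zero-coupon bond has a single cash flow at maturity, so its Macaulay duration equals its maturity: 2 years.
(Equivalently: 4 semi-annual periods ÷ 2 = 2 years.)

2.000 years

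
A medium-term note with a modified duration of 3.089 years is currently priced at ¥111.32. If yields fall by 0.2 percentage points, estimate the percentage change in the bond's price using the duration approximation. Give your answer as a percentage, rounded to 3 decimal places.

+0.618%

Duration approximation: ΔP/P ≈ -D_mod · Δy = -3.089 × (-0.002) = +0.006178.
As a percentage: +0.6178%.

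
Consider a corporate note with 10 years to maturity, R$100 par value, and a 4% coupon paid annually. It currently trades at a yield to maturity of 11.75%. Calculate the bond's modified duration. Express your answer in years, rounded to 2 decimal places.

6.97 years

Periodic yield y = 0.1175. First find Macaulay duration:
  t   CF        PV=CF/(1+0.1175)^t    t·PV
  1         4.00         3.5794         3.5794
  2         4.00         3.2031         6.4061
  3         4.00         2.8663         8.5988
  4         4.00         2.5649        10.2596
  5         4.00         2.2952        11.4760
  6         4.00         2.0539        12.3233
  7         4.00         1.8379        12.8655
  8         4.00         1.6447        13.1574
  9         4.00         1.4717        13.2457
  10      104.00        34.2419       342.4191
  Σ                     55.7590       434.3309
P = 55.7590; Macaulay duration = 434.3309 / 55.7590 = 7.78943 years.
Modified duration = D_Mac / (1 + y) = 7.78943 / 1.1175 = 6.97041 years.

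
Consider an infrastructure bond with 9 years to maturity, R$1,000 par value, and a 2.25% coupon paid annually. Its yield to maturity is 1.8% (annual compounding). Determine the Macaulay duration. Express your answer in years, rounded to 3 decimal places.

Periodic yield y = 0.018. Discount each cash flow and weight by its year:
  t   CF        PV=CF/(1+0.018)^t    t·PV
  1        22.50        22.1022        22.1022
  2        22.50        21.7114        43.4227
  3        22.50        21.3275        63.9824
  4        22.50        20.9504        83.8014
  5        22.50        20.5799       102.8996
  6        22.50        20.2160       121.2962
  7        22.50        19.8586       139.0100
  8        22.50        19.5074       156.0595
  9     1,022.50       870.8299     7,837.4688
  Σ                  1,037.0832     8,570.0428
Price P = Σ PV = 1,037.0832.
Macaulay duration = Σ(t·PV) / P = 8,570.0428 / 1,037.0832 = 8.26360 years.

8.264 years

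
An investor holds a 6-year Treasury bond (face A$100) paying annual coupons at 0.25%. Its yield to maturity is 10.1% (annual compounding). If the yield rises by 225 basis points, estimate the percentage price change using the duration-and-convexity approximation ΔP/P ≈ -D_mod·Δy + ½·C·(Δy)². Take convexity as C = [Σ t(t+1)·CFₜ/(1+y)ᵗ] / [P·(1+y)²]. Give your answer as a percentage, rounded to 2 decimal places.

With y = 0.101:
  t   CF        PV=CF/(1+0.101)^t    t·PV        t(t+1)·PV
  1         0.25         0.2271         0.2271           0.4541
  2         0.25         0.2062         0.4125           1.2374
  3         0.25         0.1873         0.5620           2.2478
  4         0.25         0.1701         0.6805           3.4027
  5         0.25         0.1545         0.7726           4.6358
  6       100.25        56.2808       337.6850       2,363.7947
  Σ                     57.2261       340.3396       2,375.7726
P = 57.2261; D_Mac = 5.94728 yrs; D_mod = 5.40171 yrs; C = 34.24806.
Duration effect: -5.40171 × (+0.0225) = -0.121538
Convexity effect: 0.5 × 34.24806 × (0.0225)² = +0.0086690
ΔP/P ≈ -0.121538 + 0.0086690 = -0.112869 = -11.2869%.

-11.29%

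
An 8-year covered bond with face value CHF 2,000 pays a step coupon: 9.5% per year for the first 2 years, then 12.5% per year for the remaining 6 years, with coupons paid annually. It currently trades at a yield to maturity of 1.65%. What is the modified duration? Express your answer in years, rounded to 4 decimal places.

6.2087 years

Periodic yield y = 0.0165. First find Macaulay duration:
  t   CF        PV=CF/(1+0.0165)^t    t·PV
  1       190.00       186.9159       186.9159
  2       190.00       183.8818       367.7637
  3       250.00       238.0224       714.0672
  4       250.00       234.1588       936.6352
  5       250.00       230.3579     1,151.7895
  6       250.00       226.6187     1,359.7121
  7       250.00       222.9402     1,560.5812
  8     2,250.00     1,973.8923    15,791.1385
  Σ                  3,496.7880    22,068.6032
P = 3,496.7880; Macaulay duration = 22,068.6032 / 3,496.7880 = 6.31111 years.
Modified duration = D_Mac / (1 + y) = 6.31111 / 1.0165 = 6.20866 years.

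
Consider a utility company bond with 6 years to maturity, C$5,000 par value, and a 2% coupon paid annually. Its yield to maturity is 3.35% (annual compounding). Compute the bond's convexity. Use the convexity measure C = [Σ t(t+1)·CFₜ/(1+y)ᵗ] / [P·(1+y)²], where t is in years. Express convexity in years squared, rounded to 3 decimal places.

With y = 0.0335:
  t   CF        PV=CF/(1+0.0335)^t    t·PV        t(t+1)·PV
  1       100.00        96.7586        96.7586         193.5172
  2       100.00        93.6222       187.2445         561.7335
  3       100.00        90.5876       271.7627       1,087.0507
  4       100.00        87.6512       350.6050       1,753.0248
  5       100.00        84.8101       424.0505       2,544.3031
  6     5,100.00     4,185.1140    25,110.6839     175,774.7872
  Σ                  4,638.5437    26,441.1051     181,914.4165
P = 4,638.5437.
Convexity = Σ t(t+1)·PV / [P·(1+y)²] = 181,914.4165 / (4,638.5437 × 1.068122) = 36.71677.

36.717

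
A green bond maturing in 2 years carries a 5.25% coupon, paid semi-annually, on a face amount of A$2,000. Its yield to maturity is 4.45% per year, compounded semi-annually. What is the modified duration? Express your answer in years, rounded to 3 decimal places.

1.883 years

Periodic yield y = 0.02225. First find Macaulay duration:
  t   CF        PV=CF/(1+0.02225)^t    t·PV
  1        52.50        51.3573        51.3573
  2        52.50        50.2395       100.4789
  3        52.50        49.1460       147.4379
  4     2,052.50     1,879.5535     7,518.2139
  Σ                  2,030.2962     7,817.4881
P = 2,030.2962; Macaulay duration = 7,817.4881 / 2,030.2962 = 3.85042 half-year periods = 1.92521 years.
Modified duration = D_Mac / (1 + y) = 1.92521 / 1.02225 = 1.88331 years.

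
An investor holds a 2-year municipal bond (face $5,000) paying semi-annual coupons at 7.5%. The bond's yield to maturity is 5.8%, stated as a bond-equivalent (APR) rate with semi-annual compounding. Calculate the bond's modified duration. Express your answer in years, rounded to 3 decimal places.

1.843 years

Periodic yield y = 0.029. First find Macaulay duration:
  t   CF        PV=CF/(1+0.029)^t    t·PV
  1       187.50       182.2157       182.2157
  2       187.50       177.0804       354.1608
  3       187.50       172.0898       516.2694
  4     5,187.50     4,626.9692    18,507.8769
  Σ                  5,158.3552    19,560.5229
P = 5,158.3552; Macaulay duration = 19,560.5229 / 5,158.3552 = 3.79201 half-year periods = 1.89600 years.
Modified duration = D_Mac / (1 + y) = 1.89600 / 1.029 = 1.84257 years.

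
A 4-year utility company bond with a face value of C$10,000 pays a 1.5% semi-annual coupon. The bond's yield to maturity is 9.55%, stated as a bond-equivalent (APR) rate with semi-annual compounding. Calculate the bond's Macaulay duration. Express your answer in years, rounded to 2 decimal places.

3.88 years

Periodic yield y = 0.04775. Discount each cash flow and weight by its period:
  t   CF        PV=CF/(1+0.04775)^t    t·PV
  1        75.00        71.5820        71.5820
  2        75.00        68.3197       136.6394
  3        75.00        65.2061       195.6183
  4        75.00        62.2344       248.9376
  5        75.00        59.3981       296.9907
  6        75.00        56.6911       340.1469
  7        75.00        54.1075       378.7526
  8    10,075.00     6,937.1917    55,497.5340
  Σ                  7,374.7307    57,166.2015
Price P = Σ PV = 7,374.7307.
Macaulay duration = Σ(t·PV) / P = 57,166.2015 / 7,374.7307 = 7.75163 half-year periods.
In years: 7.75163 / 2 = 3.87582 years.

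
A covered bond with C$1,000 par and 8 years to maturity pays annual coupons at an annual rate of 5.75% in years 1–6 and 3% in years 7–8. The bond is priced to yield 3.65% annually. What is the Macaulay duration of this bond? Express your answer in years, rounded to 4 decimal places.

6.7042 years

Periodic yield y = 0.0365. Discount each cash flow and weight by its year:
  t   CF        PV=CF/(1+0.0365)^t    t·PV
  1        57.50        55.4752        55.4752
  2        57.50        53.5216       107.0432
  3        57.50        51.6369       154.9106
  4        57.50        49.8185       199.2740
  5        57.50        48.0642       240.3208
  6        57.50        46.3716       278.2296
  7        30.00        23.3419       163.3933
  8     1,030.00       773.1838     6,185.4708
  Σ                  1,101.4136     7,384.1174
Price P = Σ PV = 1,101.4136.
Macaulay duration = Σ(t·PV) / P = 7,384.1174 / 1,101.4136 = 6.70422 years.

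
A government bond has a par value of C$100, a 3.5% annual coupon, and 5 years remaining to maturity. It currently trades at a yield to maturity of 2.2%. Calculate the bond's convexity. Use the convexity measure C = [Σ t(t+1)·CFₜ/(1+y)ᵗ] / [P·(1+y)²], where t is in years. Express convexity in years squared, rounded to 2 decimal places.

26.31

With y = 0.022:
  t   CF        PV=CF/(1+0.022)^t    t·PV        t(t+1)·PV
  1         3.50         3.4247         3.4247           6.8493
  2         3.50         3.3509         6.7019          20.1056
  3         3.50         3.2788         9.8364          39.3456
  4         3.50         3.2082        12.8329          64.1644
  5       103.50        92.8295       464.1473       2,784.8841
  Σ                    106.0921       496.9432       2,915.3491
P = 106.0921.
Convexity = Σ t(t+1)·PV / [P·(1+y)²] = 2,915.3491 / (106.0921 × 1.044484) = 26.30909.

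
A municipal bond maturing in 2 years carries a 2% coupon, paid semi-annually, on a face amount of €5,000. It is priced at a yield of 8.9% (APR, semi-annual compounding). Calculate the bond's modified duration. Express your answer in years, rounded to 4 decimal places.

Periodic yield y = 0.0445. First find Macaulay duration:
  t   CF        PV=CF/(1+0.0445)^t    t·PV
  1        50.00        47.8698        47.8698
  2        50.00        45.8303        91.6607
  3        50.00        43.8778       131.6333
  4     5,050.00     4,242.8492    16,971.3970
  Σ                  4,380.4272    17,242.5608
P = 4,380.4272; Macaulay duration = 17,242.5608 / 4,380.4272 = 3.93627 half-year periods = 1.96814 years.
Modified duration = D_Mac / (1 + y) = 1.96814 / 1.0445 = 1.88429 years.

1.8843 years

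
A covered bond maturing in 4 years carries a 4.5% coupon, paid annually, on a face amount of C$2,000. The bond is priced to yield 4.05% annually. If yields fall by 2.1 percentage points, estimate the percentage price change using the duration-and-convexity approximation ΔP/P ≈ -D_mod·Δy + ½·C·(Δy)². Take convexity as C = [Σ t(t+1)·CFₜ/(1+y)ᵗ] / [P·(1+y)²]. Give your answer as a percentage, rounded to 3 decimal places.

With y = 0.0405:
  t   CF        PV=CF/(1+0.0405)^t    t·PV        t(t+1)·PV
  1        90.00        86.4969        86.4969         172.9938
  2        90.00        83.1301       166.2602         498.7806
  3        90.00        79.8944       239.6832         958.7326
  4     2,090.00     1,783.1092     7,132.4369      35,662.1846
  Σ                  2,032.6306     7,624.8772      37,292.6916
P = 2,032.6306; D_Mac = 3.75124 yrs; D_mod = 3.60522 yrs; C = 16.94654.
Duration effect: -3.60522 × (-0.021) = +0.075710
Convexity effect: 0.5 × 16.94654 × (-0.021)² = +0.0037367
ΔP/P ≈ +0.075710 + 0.0037367 = +0.079446 = +7.9446%.

+7.945%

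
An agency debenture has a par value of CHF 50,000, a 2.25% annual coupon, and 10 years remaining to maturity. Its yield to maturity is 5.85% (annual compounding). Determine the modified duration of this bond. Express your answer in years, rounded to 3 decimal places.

Periodic yield y = 0.0585. First find Macaulay duration:
  t   CF        PV=CF/(1+0.0585)^t    t·PV
  1     1,125.00     1,062.8248     1,062.8248
  2     1,125.00     1,004.0857     2,008.1715
  3     1,125.00       948.5930     2,845.7791
  4     1,125.00       896.1673     3,584.6690
  5     1,125.00       846.6389     4,233.1944
  6     1,125.00       799.8478     4,799.0867
  7     1,125.00       755.6427     5,289.4988
  8     1,125.00       713.8807     5,711.0454
  9     1,125.00       674.4267     6,069.8404
  10   51,125.00    28,955.0752   289,550.7522
  Σ                 36,657.1828   325,154.8623
P = 36,657.1828; Macaulay duration = 325,154.8623 / 36,657.1828 = 8.87015 years.
Modified duration = D_Mac / (1 + y) = 8.87015 / 1.0585 = 8.37993 years.

8.380 years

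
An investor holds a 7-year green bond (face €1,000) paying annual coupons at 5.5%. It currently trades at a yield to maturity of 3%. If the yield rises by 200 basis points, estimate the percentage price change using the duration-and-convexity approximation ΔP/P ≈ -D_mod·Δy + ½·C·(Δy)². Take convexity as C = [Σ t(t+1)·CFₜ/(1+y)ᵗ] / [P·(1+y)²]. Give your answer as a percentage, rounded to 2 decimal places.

With y = 0.03:
  t   CF        PV=CF/(1+0.03)^t    t·PV        t(t+1)·PV
  1        55.00        53.3981        53.3981         106.7961
  2        55.00        51.8428       103.6856         311.0567
  3        55.00        50.3328       150.9984         603.9935
  4        55.00        48.8668       195.4672         977.3358
  5        55.00        47.4435       237.2174       1,423.3045
  6        55.00        46.0616       276.3698       1,934.5886
  7     1,055.00       857.8115     6,004.6808      48,037.4465
  Σ                  1,155.7571     7,021.8172      53,394.5216
P = 1,155.7571; D_Mac = 6.07551 yrs; D_mod = 5.89856 yrs; C = 43.54674.
Duration effect: -5.89856 × (+0.02) = -0.117971
Convexity effect: 0.5 × 43.54674 × (0.02)² = +0.0087093
ΔP/P ≈ -0.117971 + 0.0087093 = -0.109262 = -10.9262%.

-10.93%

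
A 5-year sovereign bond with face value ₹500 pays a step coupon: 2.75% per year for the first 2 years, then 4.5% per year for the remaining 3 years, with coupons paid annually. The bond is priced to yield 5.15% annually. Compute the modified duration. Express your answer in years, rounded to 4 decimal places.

Periodic yield y = 0.0515. First find Macaulay duration:
  t   CF        PV=CF/(1+0.0515)^t    t·PV
  1        13.75        13.0766        13.0766
  2        13.75        12.4361        24.8722
  3        22.50        19.3533        58.0599
  4        22.50        18.4054        73.6216
  5       522.50       406.4807     2,032.4034
  Σ                    469.7520     2,202.0336
P = 469.7520; Macaulay duration = 2,202.0336 / 469.7520 = 4.68765 years.
Modified duration = D_Mac / (1 + y) = 4.68765 / 1.0515 = 4.45806 years.

4.4581 years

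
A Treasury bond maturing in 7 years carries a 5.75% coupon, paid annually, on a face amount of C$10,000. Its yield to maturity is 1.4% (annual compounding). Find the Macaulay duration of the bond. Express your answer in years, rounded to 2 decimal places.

6.10 years

Periodic yield y = 0.014. Discount each cash flow and weight by its year:
  t   CF        PV=CF/(1+0.014)^t    t·PV
  1       575.00       567.0611       567.0611
  2       575.00       559.2319     1,118.4638
  3       575.00       551.5107     1,654.5322
  4       575.00       543.8962     2,175.5848
  5       575.00       536.3868     2,681.9339
  6       575.00       528.9811     3,173.8863
  7    10,575.00     9,594.3309    67,160.3160
  Σ                 12,881.3987    78,531.7782
Price P = Σ PV = 12,881.3987.
Macaulay duration = Σ(t·PV) / P = 78,531.7782 / 12,881.3987 = 6.09653 years.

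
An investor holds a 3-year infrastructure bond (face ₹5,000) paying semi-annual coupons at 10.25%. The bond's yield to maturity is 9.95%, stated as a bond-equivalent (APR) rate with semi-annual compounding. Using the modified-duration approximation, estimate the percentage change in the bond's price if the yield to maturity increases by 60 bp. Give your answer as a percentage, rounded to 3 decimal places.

-1.520%

Periodic yield y = 0.04975. Modified duration first:
  t   CF        PV=CF/(1+0.04975)^t    t·PV
  1       256.25       244.1057       244.1057
  2       256.25       232.5370       465.0740
  3       256.25       221.5166       664.5497
  4       256.25       211.0184       844.0736
  5       256.25       201.0178     1,005.0889
  6     5,256.25     3,927.9026    23,567.4158
  Σ                  5,038.0981    26,790.3078
P = 5,038.0981; D_Mac = 5.31754 half-year periods = 2.65877 yrs; D_mod = 2.65877/(1+0.04975) = 2.53277 yrs.
ΔP/P ≈ -D_mod · Δy = -2.53277 × (+0.006) = -0.015197 = -1.5197%.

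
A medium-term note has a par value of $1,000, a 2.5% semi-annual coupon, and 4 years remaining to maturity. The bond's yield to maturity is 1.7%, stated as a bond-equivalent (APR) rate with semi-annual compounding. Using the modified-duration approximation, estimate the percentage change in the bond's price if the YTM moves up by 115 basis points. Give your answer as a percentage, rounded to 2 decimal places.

Periodic yield y = 0.0085. Modified duration first:
  t   CF        PV=CF/(1+0.0085)^t    t·PV
  1        12.50        12.3946        12.3946
  2        12.50        12.2902        24.5804
  3        12.50        12.1866        36.5598
  4        12.50        12.0839        48.3355
  5        12.50        11.9820        59.9102
  6        12.50        11.8810        71.2863
  7        12.50        11.7809        82.4663
  8     1,012.50       946.2106     7,569.6848
  Σ                  1,030.8099     7,905.2179
P = 1,030.8099; D_Mac = 7.66894 half-year periods = 3.83447 yrs; D_mod = 3.83447/(1+0.0085) = 3.80215 yrs.
ΔP/P ≈ -D_mod · Δy = -3.80215 × (+0.0115) = -0.043725 = -4.3725%.

-4.37%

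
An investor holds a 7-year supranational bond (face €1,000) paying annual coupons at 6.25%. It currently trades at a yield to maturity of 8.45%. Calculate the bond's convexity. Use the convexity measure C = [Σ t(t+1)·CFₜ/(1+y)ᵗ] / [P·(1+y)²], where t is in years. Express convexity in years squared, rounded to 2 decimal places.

36.91

With y = 0.0845:
  t   CF        PV=CF/(1+0.0845)^t    t·PV        t(t+1)·PV
  1        62.50        57.6302        57.6302         115.2605
  2        62.50        53.1399       106.2798         318.8395
  3        62.50        48.9995       146.9984         587.9936
  4        62.50        45.1816       180.7265         903.6324
  5        62.50        41.6612       208.3062       1,249.8373
  6        62.50        38.4152       230.4910       1,613.4368
  7     1,062.50       602.1741     4,215.2184      33,721.7474
  Σ                    887.2017     5,145.6506      38,510.7476
P = 887.2017.
Convexity = Σ t(t+1)·PV / [P·(1+y)²] = 38,510.7476 / (887.2017 × 1.176140) = 36.90630.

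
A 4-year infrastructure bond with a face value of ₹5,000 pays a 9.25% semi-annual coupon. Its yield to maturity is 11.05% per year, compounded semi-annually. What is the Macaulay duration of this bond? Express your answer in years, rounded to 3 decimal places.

Periodic yield y = 0.05525. Discount each cash flow and weight by its period:
  t   CF        PV=CF/(1+0.05525)^t    t·PV
  1       231.25       219.1424       219.1424
  2       231.25       207.6687       415.3374
  3       231.25       196.7957       590.3872
  4       231.25       186.4920       745.9682
  5       231.25       176.7278       883.6391
  6       231.25       167.4748     1,004.8491
  7       231.25       158.7063     1,110.9442
  8     5,231.25     3,402.2215    27,217.7723
  Σ                  4,715.2294    32,188.0398
Price P = Σ PV = 4,715.2294.
Macaulay duration = Σ(t·PV) / P = 32,188.0398 / 4,715.2294 = 6.82640 half-year periods.
In years: 6.82640 / 2 = 3.41320 years.

3.413 years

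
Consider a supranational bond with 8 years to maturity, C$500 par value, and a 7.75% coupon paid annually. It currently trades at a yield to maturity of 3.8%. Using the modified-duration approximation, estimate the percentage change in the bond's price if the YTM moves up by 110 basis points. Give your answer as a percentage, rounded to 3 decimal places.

Periodic yield y = 0.038. Modified duration first:
  t   CF        PV=CF/(1+0.038)^t    t·PV
  1        38.75        37.3314        37.3314
  2        38.75        35.9647        71.9295
  3        38.75        34.6481       103.9444
  4        38.75        33.3797       133.5188
  5        38.75        32.1577       160.7885
  6        38.75        30.9804       185.8826
  7        38.75        29.8463       208.9240
  8       538.75       399.7684     3,198.1471
  Σ                    634.0768     4,100.4663
P = 634.0768; D_Mac = 6.46683 yrs; D_mod = 6.46683/(1+0.038) = 6.23009 yrs.
ΔP/P ≈ -D_mod · Δy = -6.23009 × (+0.011) = -0.068531 = -6.8531%.

-6.853%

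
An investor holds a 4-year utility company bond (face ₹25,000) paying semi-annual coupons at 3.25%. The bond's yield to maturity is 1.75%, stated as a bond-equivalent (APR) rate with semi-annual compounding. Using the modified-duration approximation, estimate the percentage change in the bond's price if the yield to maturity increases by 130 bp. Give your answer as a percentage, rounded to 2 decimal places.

-4.88%

Periodic yield y = 0.00875. Modified duration first:
  t   CF        PV=CF/(1+0.00875)^t    t·PV
  1       406.25       402.7261       402.7261
  2       406.25       399.2329       798.4657
  3       406.25       395.7699     1,187.3096
  4       406.25       392.3369     1,569.3477
  5       406.25       388.9338     1,944.6688
  6       406.25       385.5601     2,313.3606
  7       406.25       382.2157     2,675.5100
  8    25,406.25    23,695.8442   189,566.7535
  Σ                 26,442.6196   200,458.1421
P = 26,442.6196; D_Mac = 7.58087 half-year periods = 3.79044 yrs; D_mod = 3.79044/(1+0.00875) = 3.75756 yrs.
ΔP/P ≈ -D_mod · Δy = -3.75756 × (+0.013) = -0.048848 = -4.8848%.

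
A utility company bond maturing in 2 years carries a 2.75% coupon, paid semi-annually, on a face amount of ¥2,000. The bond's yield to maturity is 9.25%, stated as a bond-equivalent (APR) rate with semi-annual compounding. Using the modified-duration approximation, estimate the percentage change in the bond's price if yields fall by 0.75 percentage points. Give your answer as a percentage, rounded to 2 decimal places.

Periodic yield y = 0.04625. Modified duration first:
  t   CF        PV=CF/(1+0.04625)^t    t·PV
  1        27.50        26.2843        26.2843
  2        27.50        25.1224        50.2449
  3        27.50        24.0119        72.0357
  4     2,027.50     1,692.0725     6,768.2902
  Σ                  1,767.4912     6,916.8551
P = 1,767.4912; D_Mac = 3.91337 half-year periods = 1.95669 yrs; D_mod = 1.95669/(1+0.04625) = 1.87019 yrs.
ΔP/P ≈ -D_mod · Δy = -1.87019 × (-0.0075) = +0.014026 = +1.4026%.

+1.40%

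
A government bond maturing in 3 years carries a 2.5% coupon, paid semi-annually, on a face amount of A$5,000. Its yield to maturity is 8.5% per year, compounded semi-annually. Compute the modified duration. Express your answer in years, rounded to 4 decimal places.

2.7809 years

Periodic yield y = 0.0425. First find Macaulay duration:
  t   CF        PV=CF/(1+0.0425)^t    t·PV
  1        62.50        59.9520        59.9520
  2        62.50        57.5080       115.0159
  3        62.50        55.1635       165.4905
  4        62.50        52.9146       211.6585
  5        62.50        50.7574       253.7872
  6     5,062.50     3,943.7434    23,662.4606
  Σ                  4,220.0390    24,468.3648
P = 4,220.0390; Macaulay duration = 24,468.3648 / 4,220.0390 = 5.79814 half-year periods = 2.89907 years.
Modified duration = D_Mac / (1 + y) = 2.89907 / 1.0425 = 2.78088 years.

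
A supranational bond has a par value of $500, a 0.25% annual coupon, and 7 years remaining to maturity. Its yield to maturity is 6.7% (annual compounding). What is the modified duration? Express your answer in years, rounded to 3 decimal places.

Periodic yield y = 0.067. First find Macaulay duration:
  t   CF        PV=CF/(1+0.067)^t    t·PV
  1         1.25         1.1715         1.1715
  2         1.25         1.0979         2.1959
  3         1.25         1.0290         3.0870
  4         1.25         0.9644         3.8576
  5         1.25         0.9038         4.5192
  6         1.25         0.8471         5.0825
  7       501.25       318.3490     2,228.4428
  Σ                    324.3627     2,248.3564
P = 324.3627; Macaulay duration = 2,248.3564 / 324.3627 = 6.93161 years.
Modified duration = D_Mac / (1 + y) = 6.93161 / 1.067 = 6.49636 years.

6.496 years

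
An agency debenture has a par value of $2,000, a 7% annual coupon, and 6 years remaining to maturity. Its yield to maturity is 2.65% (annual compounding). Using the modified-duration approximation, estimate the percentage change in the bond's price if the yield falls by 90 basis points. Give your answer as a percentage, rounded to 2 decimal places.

+4.56%

Periodic yield y = 0.0265. Modified duration first:
  t   CF        PV=CF/(1+0.0265)^t    t·PV
  1       140.00       136.3858       136.3858
  2       140.00       132.8649       265.7297
  3       140.00       129.4348       388.3045
  4       140.00       126.0934       504.3734
  5       140.00       122.8382       614.1908
  6     2,140.00     1,829.1952    10,975.1712
  Σ                  2,476.8122    12,884.1553
P = 2,476.8122; D_Mac = 5.20191 yrs; D_mod = 5.20191/(1+0.0265) = 5.06762 yrs.
ΔP/P ≈ -D_mod · Δy = -5.06762 × (-0.009) = +0.045609 = +4.5609%.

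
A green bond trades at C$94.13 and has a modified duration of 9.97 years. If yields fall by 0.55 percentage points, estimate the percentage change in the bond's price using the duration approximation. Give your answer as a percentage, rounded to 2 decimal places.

Duration approximation: ΔP/P ≈ -D_mod · Δy = -9.97 × (-0.0055) = +0.054835.
As a percentage: +5.4835%.

+5.48%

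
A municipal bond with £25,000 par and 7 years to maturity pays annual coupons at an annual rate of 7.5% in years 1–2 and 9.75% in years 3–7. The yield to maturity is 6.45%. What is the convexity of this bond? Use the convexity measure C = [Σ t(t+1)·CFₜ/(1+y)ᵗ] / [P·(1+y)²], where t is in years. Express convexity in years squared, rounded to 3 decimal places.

36.885

With y = 0.0645:
  t   CF        PV=CF/(1+0.0645)^t    t·PV        t(t+1)·PV
  1     1,875.00     1,761.3903     1,761.3903       3,522.7806
  2     1,875.00     1,654.6645     3,309.3289       9,927.9868
  3     2,437.50     2,020.7269     6,062.1808      24,248.7230
  4     2,437.50     1,898.2874     7,593.1495      37,965.7477
  5     2,437.50     1,783.2667     8,916.3334      53,498.0005
  6     2,437.50     1,675.2153    10,051.2918      70,359.0424
  7    27,437.50    17,714.3360   124,000.3518     992,002.8141
  Σ                 28,507.8870   161,694.0265   1,191,525.0952
P = 28,507.8870.
Convexity = Σ t(t+1)·PV / [P·(1+y)²] = 1,191,525.0952 / (28,507.8870 × 1.133160) = 36.88475.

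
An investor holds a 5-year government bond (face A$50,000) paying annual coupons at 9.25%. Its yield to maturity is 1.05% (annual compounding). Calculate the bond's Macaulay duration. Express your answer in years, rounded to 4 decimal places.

4.3517 years

Periodic yield y = 0.0105. Discount each cash flow and weight by its year:
  t   CF        PV=CF/(1+0.0105)^t    t·PV
  1     4,625.00     4,576.9421     4,576.9421
  2     4,625.00     4,529.3836     9,058.7672
  3     4,625.00     4,482.3192    13,446.9577
  4     4,625.00     4,435.7439    17,742.9757
  5    54,625.00    51,845.3560   259,226.7799
  Σ                 69,869.7448   304,052.4225
Price P = Σ PV = 69,869.7448.
Macaulay duration = Σ(t·PV) / P = 304,052.4225 / 69,869.7448 = 4.35170 years.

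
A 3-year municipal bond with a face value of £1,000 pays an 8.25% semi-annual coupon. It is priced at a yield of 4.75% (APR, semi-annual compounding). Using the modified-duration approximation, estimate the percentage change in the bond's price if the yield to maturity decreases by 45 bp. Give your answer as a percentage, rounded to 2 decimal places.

Periodic yield y = 0.02375. Modified duration first:
  t   CF        PV=CF/(1+0.02375)^t    t·PV
  1        41.25        40.2930        40.2930
  2        41.25        39.3583        78.7166
  3        41.25        38.4452       115.3356
  4        41.25        37.5533       150.2133
  5        41.25        36.6821       183.4106
  6     1,041.25       904.4645     5,426.7870
  Σ                  1,096.7965     5,994.7561
P = 1,096.7965; D_Mac = 5.46570 half-year periods = 2.73285 yrs; D_mod = 2.73285/(1+0.02375) = 2.66945 yrs.
ΔP/P ≈ -D_mod · Δy = -2.66945 × (-0.0045) = +0.012013 = +1.2013%.

+1.20%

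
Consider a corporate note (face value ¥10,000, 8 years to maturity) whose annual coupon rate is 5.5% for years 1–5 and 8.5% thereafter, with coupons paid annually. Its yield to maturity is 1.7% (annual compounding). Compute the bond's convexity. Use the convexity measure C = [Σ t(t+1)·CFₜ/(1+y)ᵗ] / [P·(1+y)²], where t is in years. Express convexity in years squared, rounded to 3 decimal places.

56.308

With y = 0.017:
  t   CF        PV=CF/(1+0.017)^t    t·PV        t(t+1)·PV
  1       550.00       540.8063       540.8063       1,081.6126
  2       550.00       531.7663     1,063.5325       3,190.5976
  3       550.00       522.8774     1,568.6321       6,274.5282
  4       550.00       514.1370     2,056.5481      10,282.7404
  5       550.00       505.5428     2,527.7140      15,166.2838
  6       850.00       768.2334     4,609.4006      32,265.8045
  7       850.00       755.3918     5,287.7425      42,301.9397
  8    10,850.00     9,481.1740    75,849.3916     682,644.5247
  Σ                 13,619.9289    93,503.7677     793,208.0317
P = 13,619.9289.
Convexity = Σ t(t+1)·PV / [P·(1+y)²] = 793,208.0317 / (13,619.9289 × 1.034289) = 56.30803.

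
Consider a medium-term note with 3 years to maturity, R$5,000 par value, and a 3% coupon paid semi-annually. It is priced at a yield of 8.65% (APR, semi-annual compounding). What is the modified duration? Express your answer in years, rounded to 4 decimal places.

Periodic yield y = 0.04325. First find Macaulay duration:
  t   CF        PV=CF/(1+0.04325)^t    t·PV
  1        75.00        71.8907        71.8907
  2        75.00        68.9104       137.8207
  3        75.00        66.0535       198.1606
  4        75.00        63.3152       253.2606
  5        75.00        60.6903       303.4515
  6     5,075.00     3,936.4586    23,618.7515
  Σ                  4,267.3187    24,583.3357
P = 4,267.3187; Macaulay duration = 24,583.3357 / 4,267.3187 = 5.76084 half-year periods = 2.88042 years.
Modified duration = D_Mac / (1 + y) = 2.88042 / 1.04325 = 2.76101 years.

2.7610 years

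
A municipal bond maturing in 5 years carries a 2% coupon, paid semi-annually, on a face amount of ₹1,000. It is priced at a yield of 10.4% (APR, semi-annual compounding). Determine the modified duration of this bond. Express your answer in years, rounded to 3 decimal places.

Periodic yield y = 0.052. First find Macaulay duration:
  t   CF        PV=CF/(1+0.052)^t    t·PV
  1        10.00         9.5057         9.5057
  2        10.00         9.0358        18.0717
  3        10.00         8.5892        25.7676
  4        10.00         8.1646        32.6586
  5        10.00         7.7611        38.8053
  6        10.00         7.3774        44.2646
  7        10.00         7.0128        49.0894
  8        10.00         6.6661        53.3291
  9        10.00         6.3366        57.0297
  10    1,010.00       608.3647     6,083.6466
  Σ                    678.8141     6,412.1682
P = 678.8141; Macaulay duration = 6,412.1682 / 678.8141 = 9.44613 half-year periods = 4.72307 years.
Modified duration = D_Mac / (1 + y) = 4.72307 / 1.052 = 4.48961 years.

4.490 years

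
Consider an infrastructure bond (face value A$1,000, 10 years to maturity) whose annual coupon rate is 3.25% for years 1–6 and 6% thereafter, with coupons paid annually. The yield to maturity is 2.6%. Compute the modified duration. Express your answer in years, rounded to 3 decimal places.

Periodic yield y = 0.026. First find Macaulay duration:
  t   CF        PV=CF/(1+0.026)^t    t·PV
  1        32.50        31.6764        31.6764
  2        32.50        30.8737        61.7474
  3        32.50        30.0913        90.2740
  4        32.50        29.3288       117.3151
  5        32.50        28.5856       142.9278
  6        32.50        27.8612       167.1670
  7        60.00        50.1325       350.9278
  8        60.00        48.8621       390.8970
  9        60.00        47.6239       428.6151
  10    1,060.00       820.0348     8,200.3475
  Σ                  1,145.0702     9,981.8951
P = 1,145.0702; Macaulay duration = 9,981.8951 / 1,145.0702 = 8.71728 years.
Modified duration = D_Mac / (1 + y) = 8.71728 / 1.026 = 8.49637 years.

8.496 years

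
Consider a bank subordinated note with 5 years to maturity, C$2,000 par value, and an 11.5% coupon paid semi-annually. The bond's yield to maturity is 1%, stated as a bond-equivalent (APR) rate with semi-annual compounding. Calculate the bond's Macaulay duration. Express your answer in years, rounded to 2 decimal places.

4.16 years

Periodic yield y = 0.005. Discount each cash flow and weight by its period:
  t   CF        PV=CF/(1+0.005)^t    t·PV
  1       115.00       114.4279       114.4279
  2       115.00       113.8586       227.7171
  3       115.00       113.2921       339.8763
  4       115.00       112.7285       450.9139
  5       115.00       112.1676       560.8381
  6       115.00       111.6096       669.6575
  7       115.00       111.0543       777.3802
  8       115.00       110.5018       884.0144
  9       115.00       109.9520       989.5683
  10    2,115.00     2,012.1009    20,121.0089
  Σ                  3,021.6932    25,135.4026
Price P = Σ PV = 3,021.6932.
Macaulay duration = Σ(t·PV) / P = 25,135.4026 / 3,021.6932 = 8.31832 half-year periods.
In years: 8.31832 / 2 = 4.15916 years.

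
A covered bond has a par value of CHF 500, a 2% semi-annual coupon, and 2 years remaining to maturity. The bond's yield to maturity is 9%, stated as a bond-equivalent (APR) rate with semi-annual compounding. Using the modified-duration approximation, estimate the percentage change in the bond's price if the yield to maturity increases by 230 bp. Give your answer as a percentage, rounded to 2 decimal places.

-4.33%

Periodic yield y = 0.045. Modified duration first:
  t   CF        PV=CF/(1+0.045)^t    t·PV
  1         5.00         4.7847         4.7847
  2         5.00         4.5786         9.1573
  3         5.00         4.3815        13.1444
  4       505.00       423.4735     1,693.8939
  Σ                    437.2183     1,720.9804
P = 437.2183; D_Mac = 3.93620 half-year periods = 1.96810 yrs; D_mod = 1.96810/(1+0.045) = 1.88335 yrs.
ΔP/P ≈ -D_mod · Δy = -1.88335 × (+0.023) = -0.043317 = -4.3317%.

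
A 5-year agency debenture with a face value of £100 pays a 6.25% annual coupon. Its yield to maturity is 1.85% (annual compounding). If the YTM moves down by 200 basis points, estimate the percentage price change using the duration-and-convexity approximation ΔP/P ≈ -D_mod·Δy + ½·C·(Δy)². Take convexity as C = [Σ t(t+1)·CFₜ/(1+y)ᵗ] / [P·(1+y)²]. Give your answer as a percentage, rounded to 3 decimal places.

+9.341%

With y = 0.0185:
  t   CF        PV=CF/(1+0.0185)^t    t·PV        t(t+1)·PV
  1         6.25         6.1365         6.1365          12.2730
  2         6.25         6.0250        12.0500          36.1501
  3         6.25         5.9156        17.7467          70.9869
  4         6.25         5.8081        23.2325         116.1625
  5       106.25        96.9446       484.7232       2,908.3390
  Σ                    120.8298       543.8889       3,143.9114
P = 120.8298; D_Mac = 4.50128 yrs; D_mod = 4.41952 yrs; C = 25.08269.
Duration effect: -4.41952 × (-0.02) = +0.088390
Convexity effect: 0.5 × 25.08269 × (-0.02)² = +0.0050165
ΔP/P ≈ +0.088390 + 0.0050165 = +0.093407 = +9.3407%.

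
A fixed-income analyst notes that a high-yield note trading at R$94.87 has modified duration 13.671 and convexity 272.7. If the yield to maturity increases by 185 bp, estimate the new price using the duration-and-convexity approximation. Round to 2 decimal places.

R$75.30

Duration effect: -D_mod·Δy = -13.671 × (+0.0185) = -0.2529135
Convexity effect: ½·C·(Δy)² = 0.5 × 272.7 × (0.0185)² = +0.0466657875
ΔP/P ≈ -0.2529135 + 0.0466657875 = -0.2062477125
New price ≈ 94.87 × (1 - 0.2062477125) = 75.303279515125.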